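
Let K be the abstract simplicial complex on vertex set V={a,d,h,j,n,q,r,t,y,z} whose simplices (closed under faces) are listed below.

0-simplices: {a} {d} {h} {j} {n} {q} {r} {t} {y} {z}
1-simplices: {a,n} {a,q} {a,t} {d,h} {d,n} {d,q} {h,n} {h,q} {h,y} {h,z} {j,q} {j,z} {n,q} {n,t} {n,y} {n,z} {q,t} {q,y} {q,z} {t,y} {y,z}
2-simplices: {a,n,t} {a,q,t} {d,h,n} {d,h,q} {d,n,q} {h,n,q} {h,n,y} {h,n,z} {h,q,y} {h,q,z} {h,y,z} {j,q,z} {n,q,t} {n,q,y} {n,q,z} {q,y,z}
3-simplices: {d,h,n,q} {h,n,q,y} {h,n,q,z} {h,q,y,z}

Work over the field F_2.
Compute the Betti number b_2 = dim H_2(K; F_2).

n_0=10 n_1=21 n_2=16 n_3=4  [Z2]
∂1: piv[an,aq,at,dh,dn,hy,hz,jq] rk=8  ker:dq,hn,hq,jz,nq,nt,ny,nz,qt,qy,qz,ty,yz
∂2: piv[ant,aqt,dhn,dhq,dnq,hny,hnz,hqy,hqz,hyz,jqz,nqt] rk=12  ker:hnq,nqy,nqz,qyz
∂3: piv[dhnq,hnqy,hnqz,hqyz] rk=4
b_2=(16−12)−4=0

b_2=0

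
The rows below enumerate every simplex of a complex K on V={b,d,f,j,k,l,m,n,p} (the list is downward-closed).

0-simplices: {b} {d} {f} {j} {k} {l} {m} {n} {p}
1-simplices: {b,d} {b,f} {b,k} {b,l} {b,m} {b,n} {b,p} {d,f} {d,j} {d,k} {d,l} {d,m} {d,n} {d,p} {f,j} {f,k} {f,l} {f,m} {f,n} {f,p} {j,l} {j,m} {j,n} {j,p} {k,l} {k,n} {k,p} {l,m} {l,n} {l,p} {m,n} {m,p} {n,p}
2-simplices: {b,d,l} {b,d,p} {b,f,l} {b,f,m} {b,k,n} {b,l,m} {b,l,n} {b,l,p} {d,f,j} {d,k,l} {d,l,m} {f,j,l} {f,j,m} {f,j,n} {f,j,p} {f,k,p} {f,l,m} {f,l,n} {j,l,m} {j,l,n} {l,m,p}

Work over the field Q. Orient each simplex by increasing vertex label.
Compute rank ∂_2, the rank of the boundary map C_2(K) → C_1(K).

rank∂_2=18

n_0=9 n_1=33 n_2=21  [Q]
∂1: piv[bd,bf,bk,bl,bm,bn,bp,dj] rk=8  ker:df,dk,dl,dm,dn,dp,fj,fk,fl,fm,fn,fp,jl,jm,jn,jp,kl,kn,kp,lm,ln,lp,mn,mp,np
∂2: piv[bdl,bdp,bfl,bfm,bkn,blm,bln,blp,dfj,dkl,dlm,fjl,fjm,fjn,fjp,fkp,fln,lmp] rk=18  ker:flm,jlm,jln
rk∂_2=18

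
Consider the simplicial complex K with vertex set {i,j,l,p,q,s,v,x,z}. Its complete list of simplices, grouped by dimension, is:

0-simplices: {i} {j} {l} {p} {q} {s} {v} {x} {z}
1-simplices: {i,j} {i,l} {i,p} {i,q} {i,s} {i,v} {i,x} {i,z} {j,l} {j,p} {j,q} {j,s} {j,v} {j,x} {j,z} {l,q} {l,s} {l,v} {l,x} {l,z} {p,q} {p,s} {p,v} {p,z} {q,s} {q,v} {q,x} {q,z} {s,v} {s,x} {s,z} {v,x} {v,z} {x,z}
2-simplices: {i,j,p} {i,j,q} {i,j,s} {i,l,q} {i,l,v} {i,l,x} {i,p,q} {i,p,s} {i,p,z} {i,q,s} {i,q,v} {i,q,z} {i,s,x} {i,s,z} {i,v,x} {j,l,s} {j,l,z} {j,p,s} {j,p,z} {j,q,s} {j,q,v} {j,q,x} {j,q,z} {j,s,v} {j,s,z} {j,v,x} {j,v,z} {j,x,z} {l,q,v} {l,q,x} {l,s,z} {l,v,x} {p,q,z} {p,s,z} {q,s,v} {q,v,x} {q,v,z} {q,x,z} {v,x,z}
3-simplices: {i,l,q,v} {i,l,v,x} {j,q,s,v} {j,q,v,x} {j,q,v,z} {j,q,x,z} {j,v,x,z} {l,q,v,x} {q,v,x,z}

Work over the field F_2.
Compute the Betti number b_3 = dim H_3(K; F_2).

b_3=1

n_0=9 n_1=34 n_2=39 n_3=9  [Z2]
∂1: piv[ij,il,ip,iq,is,iv,ix,iz] rk=8  ker:jl,jp,jq,js,jv,jx,jz,lq,ls,lv,lx,lz,pq,ps,pv,pz,qs,qv,qx,qz,sv,sx,sz,vx,vz,xz
∂2: piv[ijp,ijq,ijs,ilq,ilv,ilx,ipq,ips,ipz,iqs,iqv,iqz,isx,isz,ivx,jls,jlz,jpz,jqv,jqx,jsv,jvx,jvz,jxz] rk=24  ker:jps,jqs,jqz,jsz,lqv,lqx,lsz,lvx,pqz,psz,qsv,qvx,qvz,qxz,vxz
∂3: piv[ilqv,ilvx,jqsv,jqvx,jqvz,jqxz,jvxz,lqvx] rk=8  ker:qvxz
b_3=(9−8)−0=1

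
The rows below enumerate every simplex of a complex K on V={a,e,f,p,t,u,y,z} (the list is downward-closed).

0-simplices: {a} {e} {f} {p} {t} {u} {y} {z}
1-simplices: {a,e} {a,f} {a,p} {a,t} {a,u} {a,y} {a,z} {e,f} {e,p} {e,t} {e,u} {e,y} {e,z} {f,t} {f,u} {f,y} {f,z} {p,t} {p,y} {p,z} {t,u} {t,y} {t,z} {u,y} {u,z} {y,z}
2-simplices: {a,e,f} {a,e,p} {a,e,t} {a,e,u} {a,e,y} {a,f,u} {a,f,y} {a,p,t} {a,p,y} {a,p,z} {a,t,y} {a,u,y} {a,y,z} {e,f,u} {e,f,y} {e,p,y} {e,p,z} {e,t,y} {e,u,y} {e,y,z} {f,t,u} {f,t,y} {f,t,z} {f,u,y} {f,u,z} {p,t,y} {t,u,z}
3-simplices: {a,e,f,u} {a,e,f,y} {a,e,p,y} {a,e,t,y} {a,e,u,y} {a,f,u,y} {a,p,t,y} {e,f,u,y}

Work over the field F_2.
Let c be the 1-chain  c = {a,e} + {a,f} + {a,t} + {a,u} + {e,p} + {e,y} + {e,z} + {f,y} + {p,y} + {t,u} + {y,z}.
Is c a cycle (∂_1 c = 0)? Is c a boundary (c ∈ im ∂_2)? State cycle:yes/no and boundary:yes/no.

n_0=8 n_1=26 n_2=27 n_3=8  [Z2]
∂1: piv[ae,af,ap,at,au,ay,az] rk=7  ker:ef,ep,et,eu,ey,ez,ft,fu,fy,fz,pt,py,pz,tu,ty,tz,uy,uz,yz
∂2: piv[aef,aep,aet,aeu,aey,afu,afy,apt,apy,apz,aty,auy,ayz,epz,ftu,fty,ftz,fuz] rk=18  ker:efu,efy,epy,ety,euy,eyz,fuy,pty,tuz
∂3: piv[aefu,aefy,aepy,aety,aeuy,afuy,apty] rk=7  ker:efuy
∂1c = 0
c vs im∂2: reduces to 0 ⇒ boundary

cycle:yes boundary:yes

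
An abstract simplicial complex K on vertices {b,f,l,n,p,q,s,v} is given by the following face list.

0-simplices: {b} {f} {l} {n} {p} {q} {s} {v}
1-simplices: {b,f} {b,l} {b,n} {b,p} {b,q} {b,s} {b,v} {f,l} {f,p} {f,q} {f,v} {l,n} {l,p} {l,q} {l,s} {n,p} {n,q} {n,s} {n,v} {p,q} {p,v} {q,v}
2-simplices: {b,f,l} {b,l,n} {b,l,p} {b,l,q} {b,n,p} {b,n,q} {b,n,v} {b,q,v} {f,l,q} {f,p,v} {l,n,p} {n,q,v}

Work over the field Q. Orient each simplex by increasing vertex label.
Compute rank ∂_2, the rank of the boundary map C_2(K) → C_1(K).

rank∂_2=10

n_0=8 n_1=22 n_2=12  [Q]
∂1: piv[bf,bl,bn,bp,bq,bs,bv] rk=7  ker:fl,fp,fq,fv,ln,lp,lq,ls,np,nq,ns,nv,pq,pv,qv
∂2: piv[bfl,bln,blp,blq,bnp,bnq,bnv,bqv,flq,fpv] rk=10  ker:lnp,nqv
rk∂_2=10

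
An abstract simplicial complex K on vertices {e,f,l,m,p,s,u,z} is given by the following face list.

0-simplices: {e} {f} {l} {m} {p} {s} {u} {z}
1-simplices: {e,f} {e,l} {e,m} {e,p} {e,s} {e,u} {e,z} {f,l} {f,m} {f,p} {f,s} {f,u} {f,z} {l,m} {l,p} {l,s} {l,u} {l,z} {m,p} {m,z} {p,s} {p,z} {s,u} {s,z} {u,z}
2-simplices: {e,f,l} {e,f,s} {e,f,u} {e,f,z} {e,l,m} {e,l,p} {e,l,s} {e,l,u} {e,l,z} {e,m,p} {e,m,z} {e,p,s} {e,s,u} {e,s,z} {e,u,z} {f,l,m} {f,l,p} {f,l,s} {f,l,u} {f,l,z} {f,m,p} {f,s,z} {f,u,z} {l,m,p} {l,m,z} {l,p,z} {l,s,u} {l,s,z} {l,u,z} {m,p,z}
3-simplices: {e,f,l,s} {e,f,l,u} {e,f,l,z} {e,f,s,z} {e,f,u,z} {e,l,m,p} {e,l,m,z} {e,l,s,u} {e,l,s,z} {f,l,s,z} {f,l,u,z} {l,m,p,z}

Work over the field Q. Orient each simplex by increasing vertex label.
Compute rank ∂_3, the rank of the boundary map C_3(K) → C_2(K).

n_0=8 n_1=25 n_2=30 n_3=12  [Q]
∂1: piv[ef,el,em,ep,es,eu,ez] rk=7  ker:fl,fm,fp,fs,fu,fz,lm,lp,ls,lu,lz,mp,mz,ps,pz,su,sz,uz
∂2: piv[efl,efs,efu,efz,elm,elp,els,elu,elz,emp,emz,eps,esu,esz,euz,flm,flp,lpz] rk=18  ker:fls,flu,flz,fmp,fsz,fuz,lmp,lmz,lsu,lsz,luz,mpz
∂3: piv[efls,eflu,eflz,efsz,efuz,elmp,elmz,elsu,elsz,fluz,lmpz] rk=11  ker:flsz
rk∂_3=11

rank∂_3=11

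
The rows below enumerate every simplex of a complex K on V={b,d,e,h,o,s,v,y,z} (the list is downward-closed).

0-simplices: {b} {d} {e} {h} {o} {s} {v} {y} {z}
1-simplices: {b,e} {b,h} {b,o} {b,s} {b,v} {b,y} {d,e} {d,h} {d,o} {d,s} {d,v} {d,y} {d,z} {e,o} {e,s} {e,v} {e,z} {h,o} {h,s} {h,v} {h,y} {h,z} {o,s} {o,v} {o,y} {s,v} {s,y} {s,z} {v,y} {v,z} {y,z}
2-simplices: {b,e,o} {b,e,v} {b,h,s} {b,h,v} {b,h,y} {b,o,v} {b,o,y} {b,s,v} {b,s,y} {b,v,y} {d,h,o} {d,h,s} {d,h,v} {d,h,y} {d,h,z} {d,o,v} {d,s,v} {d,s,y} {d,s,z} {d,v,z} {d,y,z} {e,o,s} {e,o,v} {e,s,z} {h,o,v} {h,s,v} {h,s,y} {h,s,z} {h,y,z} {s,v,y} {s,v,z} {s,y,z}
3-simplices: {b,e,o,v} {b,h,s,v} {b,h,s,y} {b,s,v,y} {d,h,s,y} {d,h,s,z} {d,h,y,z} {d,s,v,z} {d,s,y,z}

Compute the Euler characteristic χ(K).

χ(K)=1

n_0=9 n_1=31 n_2=32 n_3=9
χ=+9−31+32−9=1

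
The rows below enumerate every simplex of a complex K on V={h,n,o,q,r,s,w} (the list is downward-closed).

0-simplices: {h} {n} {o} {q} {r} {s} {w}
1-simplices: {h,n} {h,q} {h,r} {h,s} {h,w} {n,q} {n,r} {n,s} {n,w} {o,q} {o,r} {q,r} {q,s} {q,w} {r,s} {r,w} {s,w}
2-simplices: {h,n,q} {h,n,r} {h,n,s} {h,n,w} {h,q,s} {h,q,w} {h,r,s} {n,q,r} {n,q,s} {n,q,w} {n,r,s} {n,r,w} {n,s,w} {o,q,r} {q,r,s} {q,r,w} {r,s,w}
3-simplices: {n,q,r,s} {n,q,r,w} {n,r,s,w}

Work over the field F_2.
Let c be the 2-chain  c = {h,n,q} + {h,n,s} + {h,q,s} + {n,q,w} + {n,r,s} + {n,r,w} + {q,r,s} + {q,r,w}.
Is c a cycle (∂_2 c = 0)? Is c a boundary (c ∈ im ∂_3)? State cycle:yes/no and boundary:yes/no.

n_0=7 n_1=17 n_2=17 n_3=3  [Z2]
∂1: piv[hn,hq,hr,hs,hw,oq] rk=6  ker:nq,nr,ns,nw,or,qr,qs,qw,rs,rw,sw
∂2: piv[hnq,hnr,hns,hnw,hqs,hqw,hrs,nqr,nrw,nsw,oqr] rk=11  ker:nqs,nqw,nrs,qrs,qrw,rsw
∂3: piv[nqrs,nqrw,nrsw] rk=3
∂2c = 0
c vs im∂3: residual ≠ 0 ⇒ not boundary

cycle:yes boundary:no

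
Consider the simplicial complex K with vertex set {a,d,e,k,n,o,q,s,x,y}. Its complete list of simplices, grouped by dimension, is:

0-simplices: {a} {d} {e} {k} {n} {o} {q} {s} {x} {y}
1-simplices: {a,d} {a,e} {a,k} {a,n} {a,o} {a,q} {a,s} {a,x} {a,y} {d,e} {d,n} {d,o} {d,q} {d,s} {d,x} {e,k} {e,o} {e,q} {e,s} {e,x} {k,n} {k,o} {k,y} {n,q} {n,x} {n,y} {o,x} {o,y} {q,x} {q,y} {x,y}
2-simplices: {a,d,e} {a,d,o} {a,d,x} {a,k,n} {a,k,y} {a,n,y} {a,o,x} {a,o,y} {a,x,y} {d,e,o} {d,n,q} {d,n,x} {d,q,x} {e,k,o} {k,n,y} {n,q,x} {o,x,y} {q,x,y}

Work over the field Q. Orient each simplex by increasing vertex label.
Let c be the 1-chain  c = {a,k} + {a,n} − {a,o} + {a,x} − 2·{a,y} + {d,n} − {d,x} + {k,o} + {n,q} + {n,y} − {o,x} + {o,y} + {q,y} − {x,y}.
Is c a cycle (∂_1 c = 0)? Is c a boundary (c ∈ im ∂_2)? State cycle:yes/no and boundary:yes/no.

n_0=10 n_1=31 n_2=18  [Q]
∂1: piv[ad,ae,ak,an,ao,aq,as,ax,ay] rk=9  ker:de,dn,do,dq,ds,dx,ek,eo,eq,es,ex,kn,ko,ky,nq,nx,ny,ox,oy,qx,qy,xy
∂2: piv[ade,ado,adx,akn,aky,any,aox,aoy,axy,deo,dnq,dnx,dqx,eko,qxy] rk=15  ker:kny,nqx,oxy
∂1c = 0
c vs im∂2: residual ≠ 0 ⇒ not boundary

cycle:yes boundary:no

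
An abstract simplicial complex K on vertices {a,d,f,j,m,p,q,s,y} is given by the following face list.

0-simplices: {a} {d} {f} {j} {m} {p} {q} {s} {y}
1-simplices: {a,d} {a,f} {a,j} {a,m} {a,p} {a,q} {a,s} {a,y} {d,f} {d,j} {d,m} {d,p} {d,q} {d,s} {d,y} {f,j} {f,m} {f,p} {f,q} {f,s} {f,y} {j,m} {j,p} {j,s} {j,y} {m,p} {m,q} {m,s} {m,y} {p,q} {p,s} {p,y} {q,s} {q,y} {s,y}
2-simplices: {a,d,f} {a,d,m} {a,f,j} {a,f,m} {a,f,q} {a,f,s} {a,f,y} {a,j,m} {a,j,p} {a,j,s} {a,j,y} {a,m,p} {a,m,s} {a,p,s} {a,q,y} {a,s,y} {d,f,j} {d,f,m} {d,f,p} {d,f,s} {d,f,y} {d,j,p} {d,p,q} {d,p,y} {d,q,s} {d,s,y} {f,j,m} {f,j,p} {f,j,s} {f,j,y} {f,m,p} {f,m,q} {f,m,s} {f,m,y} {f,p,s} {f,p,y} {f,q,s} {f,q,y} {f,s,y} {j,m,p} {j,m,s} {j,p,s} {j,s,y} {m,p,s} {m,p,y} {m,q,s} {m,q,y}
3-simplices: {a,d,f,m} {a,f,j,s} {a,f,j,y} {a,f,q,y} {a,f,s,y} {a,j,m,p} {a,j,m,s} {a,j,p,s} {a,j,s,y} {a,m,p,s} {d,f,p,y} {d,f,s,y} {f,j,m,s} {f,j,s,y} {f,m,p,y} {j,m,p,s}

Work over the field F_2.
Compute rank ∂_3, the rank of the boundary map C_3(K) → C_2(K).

rank∂_3=14

n_0=9 n_1=35 n_2=47 n_3=16  [Z2]
∂1: piv[ad,af,aj,am,ap,aq,as,ay] rk=8  ker:df,dj,dm,dp,dq,ds,dy,fj,fm,fp,fq,fs,fy,jm,jp,js,jy,mp,mq,ms,my,pq,ps,py,qs,qy,sy
∂2: piv[adf,adm,afj,afm,afq,afs,afy,ajm,ajp,ajs,ajy,amp,ams,aps,aqy,asy,dfj,dfp,dfs,dfy,djp,dpq,dpy,dqs,fmq,fmy,fqs] rk=27  ker:dfm,dsy,fjm,fjp,fjs,fjy,fmp,fms,fps,fpy,fqy,fsy,jmp,jms,jps,jsy,mps,mpy,mqs,mqy
∂3: piv[adfm,afjs,afjy,afqy,afsy,ajmp,ajms,ajps,ajsy,amps,dfpy,dfsy,fjms,fmpy] rk=14  ker:fjsy,jmps
rk∂_3=14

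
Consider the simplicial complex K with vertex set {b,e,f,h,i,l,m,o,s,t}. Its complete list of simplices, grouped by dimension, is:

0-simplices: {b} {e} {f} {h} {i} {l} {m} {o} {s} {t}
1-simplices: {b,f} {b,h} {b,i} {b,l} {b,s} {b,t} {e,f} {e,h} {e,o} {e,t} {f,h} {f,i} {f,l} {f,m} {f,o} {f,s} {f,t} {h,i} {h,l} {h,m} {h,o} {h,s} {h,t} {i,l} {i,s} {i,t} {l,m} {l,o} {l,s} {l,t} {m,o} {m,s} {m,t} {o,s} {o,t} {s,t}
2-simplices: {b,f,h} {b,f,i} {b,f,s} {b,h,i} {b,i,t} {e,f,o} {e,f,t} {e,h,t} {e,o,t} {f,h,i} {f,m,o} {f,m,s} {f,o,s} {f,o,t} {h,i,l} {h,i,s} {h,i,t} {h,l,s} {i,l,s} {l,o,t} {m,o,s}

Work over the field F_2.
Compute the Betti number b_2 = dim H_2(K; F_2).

b_2=4

n_0=10 n_1=36 n_2=21  [Z2]
∂1: piv[bf,bh,bi,bl,bs,bt,ef,eo,fm] rk=9  ker:eh,et,fh,fi,fl,fo,fs,ft,hi,hl,hm,ho,hs,ht,il,is,it,lm,lo,ls,lt,mo,ms,mt,os,ot,st
∂2: piv[bfh,bfi,bfs,bhi,bit,efo,eft,eht,eot,fmo,fms,fos,hil,his,hit,hls,lot] rk=17  ker:fhi,fot,ils,mos
b_2=(21−17)−0=4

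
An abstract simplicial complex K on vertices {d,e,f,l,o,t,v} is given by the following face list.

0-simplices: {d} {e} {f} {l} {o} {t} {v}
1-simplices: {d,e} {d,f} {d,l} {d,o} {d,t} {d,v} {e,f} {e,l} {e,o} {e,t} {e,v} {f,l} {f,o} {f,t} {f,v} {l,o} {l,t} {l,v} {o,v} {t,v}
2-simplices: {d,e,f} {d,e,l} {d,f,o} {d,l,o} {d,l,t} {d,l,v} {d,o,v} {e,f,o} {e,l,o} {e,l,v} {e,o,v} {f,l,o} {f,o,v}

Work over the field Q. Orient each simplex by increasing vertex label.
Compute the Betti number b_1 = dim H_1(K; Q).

n_0=7 n_1=20 n_2=13  [Q]
∂1: piv[de,df,dl,do,dt,dv] rk=6  ker:ef,el,eo,et,ev,fl,fo,ft,fv,lo,lt,lv,ov,tv
∂2: piv[def,del,dfo,dlo,dlt,dlv,dov,efo,elv,flo,fov] rk=11  ker:elo,eov
b_1=(20−6)−11=3

b_1=3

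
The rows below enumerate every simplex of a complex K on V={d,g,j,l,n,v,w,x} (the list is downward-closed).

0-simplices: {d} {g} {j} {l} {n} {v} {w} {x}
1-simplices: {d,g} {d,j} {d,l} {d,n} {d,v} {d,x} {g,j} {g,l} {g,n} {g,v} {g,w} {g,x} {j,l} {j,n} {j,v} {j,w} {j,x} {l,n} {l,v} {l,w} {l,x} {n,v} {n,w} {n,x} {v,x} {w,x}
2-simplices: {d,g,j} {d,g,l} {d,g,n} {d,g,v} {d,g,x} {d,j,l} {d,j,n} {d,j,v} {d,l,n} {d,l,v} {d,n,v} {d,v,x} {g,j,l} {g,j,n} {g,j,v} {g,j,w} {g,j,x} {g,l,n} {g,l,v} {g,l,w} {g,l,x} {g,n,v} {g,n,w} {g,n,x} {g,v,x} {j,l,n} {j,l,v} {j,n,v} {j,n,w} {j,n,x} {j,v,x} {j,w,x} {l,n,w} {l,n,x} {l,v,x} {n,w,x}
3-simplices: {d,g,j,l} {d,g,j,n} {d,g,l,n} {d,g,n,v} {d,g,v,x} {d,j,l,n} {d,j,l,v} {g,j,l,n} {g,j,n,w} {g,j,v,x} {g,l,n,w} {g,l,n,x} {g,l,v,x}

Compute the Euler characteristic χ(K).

χ(K)=5

n_0=8 n_1=26 n_2=36 n_3=13
χ=+8−26+36−13=5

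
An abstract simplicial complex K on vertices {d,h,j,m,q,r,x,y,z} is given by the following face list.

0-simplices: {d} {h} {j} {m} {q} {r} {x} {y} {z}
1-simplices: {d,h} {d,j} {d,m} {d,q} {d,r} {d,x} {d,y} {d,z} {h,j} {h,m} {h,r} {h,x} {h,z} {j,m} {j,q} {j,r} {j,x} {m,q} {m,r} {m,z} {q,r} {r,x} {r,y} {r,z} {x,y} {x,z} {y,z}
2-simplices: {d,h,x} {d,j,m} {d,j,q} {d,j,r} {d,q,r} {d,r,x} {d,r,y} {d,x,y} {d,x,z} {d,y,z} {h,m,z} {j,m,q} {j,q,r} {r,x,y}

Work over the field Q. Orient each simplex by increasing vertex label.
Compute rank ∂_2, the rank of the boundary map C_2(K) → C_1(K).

rank∂_2=12

n_0=9 n_1=27 n_2=14  [Q]
∂1: piv[dh,dj,dm,dq,dr,dx,dy,dz] rk=8  ker:hj,hm,hr,hx,hz,jm,jq,jr,jx,mq,mr,mz,qr,rx,ry,rz,xy,xz,yz
∂2: piv[dhx,djm,djq,djr,dqr,drx,dry,dxy,dxz,dyz,hmz,jmq] rk=12  ker:jqr,rxy
rk∂_2=12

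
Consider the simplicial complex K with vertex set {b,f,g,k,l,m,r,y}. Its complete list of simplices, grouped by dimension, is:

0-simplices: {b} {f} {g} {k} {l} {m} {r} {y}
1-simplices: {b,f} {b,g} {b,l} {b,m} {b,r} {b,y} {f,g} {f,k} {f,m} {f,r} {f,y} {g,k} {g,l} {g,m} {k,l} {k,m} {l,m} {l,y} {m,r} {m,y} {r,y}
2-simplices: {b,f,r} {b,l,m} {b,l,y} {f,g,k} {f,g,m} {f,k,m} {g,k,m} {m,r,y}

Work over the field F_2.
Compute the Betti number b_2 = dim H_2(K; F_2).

n_0=8 n_1=21 n_2=8  [Z2]
∂1: piv[bf,bg,bl,bm,br,by,fk] rk=7  ker:fg,fm,fr,fy,gk,gl,gm,kl,km,lm,ly,mr,my,ry
∂2: piv[bfr,blm,bly,fgk,fgm,fkm,mry] rk=7  ker:gkm
b_2=(8−7)−0=1

b_2=1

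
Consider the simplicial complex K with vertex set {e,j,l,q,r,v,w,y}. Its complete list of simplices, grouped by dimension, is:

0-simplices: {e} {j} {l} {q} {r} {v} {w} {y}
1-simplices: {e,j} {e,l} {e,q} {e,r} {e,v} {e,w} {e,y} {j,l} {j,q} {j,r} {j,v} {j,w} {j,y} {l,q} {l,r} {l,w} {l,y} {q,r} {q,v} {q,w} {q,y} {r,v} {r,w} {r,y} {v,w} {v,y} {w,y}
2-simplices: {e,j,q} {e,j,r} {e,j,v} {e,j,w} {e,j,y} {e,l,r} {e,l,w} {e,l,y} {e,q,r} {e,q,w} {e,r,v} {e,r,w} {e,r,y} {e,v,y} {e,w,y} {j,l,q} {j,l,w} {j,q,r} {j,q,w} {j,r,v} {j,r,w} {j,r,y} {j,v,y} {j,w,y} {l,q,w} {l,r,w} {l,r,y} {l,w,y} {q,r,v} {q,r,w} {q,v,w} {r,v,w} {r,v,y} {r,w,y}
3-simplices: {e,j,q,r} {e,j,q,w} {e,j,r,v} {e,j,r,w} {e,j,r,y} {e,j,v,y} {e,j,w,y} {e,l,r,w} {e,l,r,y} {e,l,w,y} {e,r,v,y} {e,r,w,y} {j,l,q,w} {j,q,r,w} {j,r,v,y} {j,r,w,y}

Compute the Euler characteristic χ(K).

χ(K)=-1

n_0=8 n_1=27 n_2=34 n_3=16
χ=+8−27+34−16=-1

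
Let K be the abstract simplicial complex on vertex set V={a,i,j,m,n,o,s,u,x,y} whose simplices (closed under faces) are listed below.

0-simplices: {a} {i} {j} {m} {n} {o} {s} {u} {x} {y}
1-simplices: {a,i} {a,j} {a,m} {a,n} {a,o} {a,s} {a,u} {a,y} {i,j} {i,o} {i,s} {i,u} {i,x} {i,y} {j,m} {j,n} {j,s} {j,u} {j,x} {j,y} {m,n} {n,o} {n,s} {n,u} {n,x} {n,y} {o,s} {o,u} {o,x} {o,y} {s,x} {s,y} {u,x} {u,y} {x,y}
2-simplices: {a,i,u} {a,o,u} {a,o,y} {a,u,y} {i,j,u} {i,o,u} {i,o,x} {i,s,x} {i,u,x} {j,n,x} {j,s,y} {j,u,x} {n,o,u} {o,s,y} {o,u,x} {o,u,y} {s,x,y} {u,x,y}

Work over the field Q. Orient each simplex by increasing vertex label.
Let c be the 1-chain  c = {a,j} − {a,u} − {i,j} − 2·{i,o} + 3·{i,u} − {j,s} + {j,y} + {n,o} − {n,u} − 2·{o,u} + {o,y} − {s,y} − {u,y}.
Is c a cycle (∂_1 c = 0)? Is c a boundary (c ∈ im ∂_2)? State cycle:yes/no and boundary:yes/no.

cycle:yes boundary:no

n_0=10 n_1=35 n_2=18  [Q]
∂1: piv[ai,aj,am,an,ao,as,au,ay,ix] rk=9  ker:ij,io,is,iu,iy,jm,jn,js,ju,jx,jy,mn,no,ns,nu,nx,ny,os,ou,ox,oy,sx,sy,ux,uy,xy
∂2: piv[aiu,aou,aoy,auy,iju,iou,iox,isx,iux,jnx,jsy,jux,nou,osy,sxy,uxy] rk=16  ker:oux,ouy
∂1c = 0
c vs im∂2: residual ≠ 0 ⇒ not boundary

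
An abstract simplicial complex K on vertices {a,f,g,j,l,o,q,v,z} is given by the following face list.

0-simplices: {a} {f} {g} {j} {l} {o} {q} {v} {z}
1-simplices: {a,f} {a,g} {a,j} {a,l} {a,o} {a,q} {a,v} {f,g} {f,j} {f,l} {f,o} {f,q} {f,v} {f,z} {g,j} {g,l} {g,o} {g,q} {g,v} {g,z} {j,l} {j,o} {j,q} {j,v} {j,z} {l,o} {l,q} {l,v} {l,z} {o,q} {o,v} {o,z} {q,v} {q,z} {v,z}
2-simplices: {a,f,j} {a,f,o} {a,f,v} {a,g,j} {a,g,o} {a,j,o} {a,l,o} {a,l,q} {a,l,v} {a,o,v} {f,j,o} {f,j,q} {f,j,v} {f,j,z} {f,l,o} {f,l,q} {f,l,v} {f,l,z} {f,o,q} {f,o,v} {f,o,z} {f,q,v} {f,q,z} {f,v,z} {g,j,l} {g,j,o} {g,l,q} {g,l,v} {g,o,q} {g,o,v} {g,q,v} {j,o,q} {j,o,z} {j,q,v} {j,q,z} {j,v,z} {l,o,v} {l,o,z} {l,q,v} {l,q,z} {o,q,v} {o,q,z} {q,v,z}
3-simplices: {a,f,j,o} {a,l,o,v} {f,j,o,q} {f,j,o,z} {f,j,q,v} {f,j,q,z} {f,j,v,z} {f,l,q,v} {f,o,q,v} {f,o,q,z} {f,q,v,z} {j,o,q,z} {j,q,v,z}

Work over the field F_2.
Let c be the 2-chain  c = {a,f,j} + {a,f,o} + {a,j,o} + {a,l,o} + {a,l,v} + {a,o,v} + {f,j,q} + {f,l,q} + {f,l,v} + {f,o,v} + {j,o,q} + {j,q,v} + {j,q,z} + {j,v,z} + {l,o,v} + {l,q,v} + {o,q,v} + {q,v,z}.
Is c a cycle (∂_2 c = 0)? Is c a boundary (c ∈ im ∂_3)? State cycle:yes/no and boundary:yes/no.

n_0=9 n_1=35 n_2=43 n_3=13  [Z2]
∂1: piv[af,ag,aj,al,ao,aq,av,fz] rk=8  ker:fg,fj,fl,fo,fq,fv,gj,gl,go,gq,gv,gz,jl,jo,jq,jv,jz,lo,lq,lv,lz,oq,ov,oz,qv,qz,vz
∂2: piv[afj,afo,afv,agj,ago,ajo,alo,alq,alv,aov,fjq,fjv,fjz,flo,flq,flz,foq,foz,fqv,fqz,fvz,gjl,glq,glv,goq] rk=25  ker:fjo,flv,fov,gjo,gov,gqv,joq,joz,jqv,jqz,jvz,lov,loz,lqv,lqz,oqv,oqz,qvz
∂3: piv[afjo,alov,fjoq,fjoz,fjqv,fjqz,fjvz,flqv,foqv,foqz,fqvz] rk=11  ker:joqz,jqvz
∂2c = 0
c vs im∂3: reduces to 0 ⇒ boundary

cycle:yes boundary:yes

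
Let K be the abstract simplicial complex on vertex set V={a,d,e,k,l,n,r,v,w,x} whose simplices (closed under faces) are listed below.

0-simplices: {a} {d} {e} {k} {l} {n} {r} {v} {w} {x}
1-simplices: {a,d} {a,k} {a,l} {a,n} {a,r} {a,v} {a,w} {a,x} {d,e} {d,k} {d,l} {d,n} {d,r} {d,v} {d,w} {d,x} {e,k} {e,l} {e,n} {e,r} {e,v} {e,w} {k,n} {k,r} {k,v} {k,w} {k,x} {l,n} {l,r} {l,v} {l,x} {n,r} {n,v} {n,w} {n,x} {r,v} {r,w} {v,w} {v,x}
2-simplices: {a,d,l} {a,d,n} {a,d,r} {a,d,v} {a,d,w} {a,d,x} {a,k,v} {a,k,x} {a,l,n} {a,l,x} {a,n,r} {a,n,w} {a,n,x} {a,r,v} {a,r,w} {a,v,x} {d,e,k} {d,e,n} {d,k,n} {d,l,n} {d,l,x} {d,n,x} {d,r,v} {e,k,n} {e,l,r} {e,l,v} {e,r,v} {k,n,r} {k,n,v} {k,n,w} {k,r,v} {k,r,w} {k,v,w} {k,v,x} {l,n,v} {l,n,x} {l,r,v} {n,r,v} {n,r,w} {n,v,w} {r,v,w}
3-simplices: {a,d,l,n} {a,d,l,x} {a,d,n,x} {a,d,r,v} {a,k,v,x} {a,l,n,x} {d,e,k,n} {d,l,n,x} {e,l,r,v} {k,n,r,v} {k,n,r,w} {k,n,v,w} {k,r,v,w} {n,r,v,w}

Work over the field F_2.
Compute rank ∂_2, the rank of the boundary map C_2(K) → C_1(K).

rank∂_2=28

n_0=10 n_1=39 n_2=41 n_3=14  [Z2]
∂1: piv[ad,ak,al,an,ar,av,aw,ax,de] rk=9  ker:dk,dl,dn,dr,dv,dw,dx,ek,el,en,er,ev,ew,kn,kr,kv,kw,kx,ln,lr,lv,lx,nr,nv,nw,nx,rv,rw,vw,vx
∂2: piv[adl,adn,adr,adv,adw,adx,akv,akx,aln,alx,anr,anw,anx,arv,arw,avx,dek,den,dkn,elr,elv,erv,knr,knv,knw,krv,kvw,lnv] rk=28  ker:dln,dlx,dnx,drv,ekn,krw,kvx,lnx,lrv,nrv,nrw,nvw,rvw
∂3: piv[adln,adlx,adnx,adrv,akvx,alnx,dekn,elrv,knrv,knrw,knvw,krvw] rk=12  ker:dlnx,nrvw
rk∂_2=28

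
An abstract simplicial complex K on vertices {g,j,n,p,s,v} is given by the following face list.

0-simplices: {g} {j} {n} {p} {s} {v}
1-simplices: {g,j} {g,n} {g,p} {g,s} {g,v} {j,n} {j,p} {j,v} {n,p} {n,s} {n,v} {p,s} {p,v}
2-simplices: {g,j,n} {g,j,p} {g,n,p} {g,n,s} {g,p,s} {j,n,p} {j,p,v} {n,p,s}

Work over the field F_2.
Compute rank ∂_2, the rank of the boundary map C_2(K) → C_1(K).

n_0=6 n_1=13 n_2=8  [Z2]
∂1: piv[gj,gn,gp,gs,gv] rk=5  ker:jn,jp,jv,np,ns,nv,ps,pv
∂2: piv[gjn,gjp,gnp,gns,gps,jpv] rk=6  ker:jnp,nps
rk∂_2=6

rank∂_2=6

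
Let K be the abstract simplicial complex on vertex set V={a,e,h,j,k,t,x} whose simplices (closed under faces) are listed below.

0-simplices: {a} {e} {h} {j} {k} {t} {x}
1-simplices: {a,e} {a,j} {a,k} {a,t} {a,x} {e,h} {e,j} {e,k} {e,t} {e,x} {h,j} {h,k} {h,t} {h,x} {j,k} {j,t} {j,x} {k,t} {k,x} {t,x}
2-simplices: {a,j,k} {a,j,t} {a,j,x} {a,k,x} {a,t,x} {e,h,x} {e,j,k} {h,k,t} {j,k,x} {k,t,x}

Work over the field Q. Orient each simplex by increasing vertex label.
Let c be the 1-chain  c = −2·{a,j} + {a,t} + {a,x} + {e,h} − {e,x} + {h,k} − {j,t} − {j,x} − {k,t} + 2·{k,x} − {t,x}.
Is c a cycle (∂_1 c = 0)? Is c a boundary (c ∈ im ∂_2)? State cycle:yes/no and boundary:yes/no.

cycle:yes boundary:no

n_0=7 n_1=20 n_2=10  [Q]
∂1: piv[ae,aj,ak,at,ax,eh] rk=6  ker:ej,ek,et,ex,hj,hk,ht,hx,jk,jt,jx,kt,kx,tx
∂2: piv[ajk,ajt,ajx,akx,atx,ehx,ejk,hkt,ktx] rk=9  ker:jkx
∂1c = 0
c vs im∂2: residual ≠ 0 ⇒ not boundary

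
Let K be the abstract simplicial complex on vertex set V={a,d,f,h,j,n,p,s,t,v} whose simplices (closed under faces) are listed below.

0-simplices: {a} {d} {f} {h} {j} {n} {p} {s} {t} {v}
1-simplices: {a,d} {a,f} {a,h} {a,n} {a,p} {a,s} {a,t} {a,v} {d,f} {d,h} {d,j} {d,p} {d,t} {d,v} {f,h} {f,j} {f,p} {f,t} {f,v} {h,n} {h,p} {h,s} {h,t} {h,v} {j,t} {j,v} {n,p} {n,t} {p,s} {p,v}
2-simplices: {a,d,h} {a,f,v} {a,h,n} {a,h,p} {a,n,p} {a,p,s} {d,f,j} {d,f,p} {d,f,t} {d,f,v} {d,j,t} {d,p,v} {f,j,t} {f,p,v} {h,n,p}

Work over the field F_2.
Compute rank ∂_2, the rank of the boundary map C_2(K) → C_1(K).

n_0=10 n_1=30 n_2=15  [Z2]
∂1: piv[ad,af,ah,an,ap,as,at,av,dj] rk=9  ker:df,dh,dp,dt,dv,fh,fj,fp,ft,fv,hn,hp,hs,ht,hv,jt,jv,np,nt,ps,pv
∂2: piv[adh,afv,ahn,ahp,anp,aps,dfj,dfp,dft,dfv,djt,dpv] rk=12  ker:fjt,fpv,hnp
rk∂_2=12

rank∂_2=12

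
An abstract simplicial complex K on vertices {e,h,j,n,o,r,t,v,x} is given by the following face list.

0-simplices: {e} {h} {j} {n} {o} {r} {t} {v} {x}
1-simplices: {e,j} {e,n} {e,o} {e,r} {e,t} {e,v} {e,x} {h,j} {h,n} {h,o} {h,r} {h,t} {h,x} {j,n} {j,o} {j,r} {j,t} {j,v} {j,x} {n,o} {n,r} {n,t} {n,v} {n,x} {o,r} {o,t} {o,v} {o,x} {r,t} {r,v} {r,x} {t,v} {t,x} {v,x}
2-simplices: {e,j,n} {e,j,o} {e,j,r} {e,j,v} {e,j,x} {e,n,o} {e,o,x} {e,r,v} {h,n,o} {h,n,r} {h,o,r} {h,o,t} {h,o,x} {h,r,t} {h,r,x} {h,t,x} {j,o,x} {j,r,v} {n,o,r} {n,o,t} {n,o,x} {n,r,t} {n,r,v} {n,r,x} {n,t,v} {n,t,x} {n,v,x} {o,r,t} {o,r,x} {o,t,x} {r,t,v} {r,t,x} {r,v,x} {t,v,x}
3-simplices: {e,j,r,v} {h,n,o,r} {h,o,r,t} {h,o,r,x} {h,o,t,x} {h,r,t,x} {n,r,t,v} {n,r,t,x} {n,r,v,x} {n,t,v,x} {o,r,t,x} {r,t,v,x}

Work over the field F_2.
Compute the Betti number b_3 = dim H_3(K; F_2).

b_3=2

n_0=9 n_1=34 n_2=34 n_3=12  [Z2]
∂1: piv[ej,en,eo,er,et,ev,ex,hj] rk=8  ker:hn,ho,hr,ht,hx,jn,jo,jr,jt,jv,jx,no,nr,nt,nv,nx,or,ot,ov,ox,rt,rv,rx,tv,tx,vx
∂2: piv[ejn,ejo,ejr,ejv,ejx,eno,eox,erv,hno,hnr,hor,hot,hox,hrt,hrx,htx,not,nox,nrv,ntv,nvx] rk=21  ker:jox,jrv,nor,nrt,nrx,ntx,ort,orx,otx,rtv,rtx,rvx,tvx
∂3: piv[ejrv,hnor,hort,horx,hotx,hrtx,nrtv,nrtx,nrvx,ntvx] rk=10  ker:ortx,rtvx
b_3=(12−10)−0=2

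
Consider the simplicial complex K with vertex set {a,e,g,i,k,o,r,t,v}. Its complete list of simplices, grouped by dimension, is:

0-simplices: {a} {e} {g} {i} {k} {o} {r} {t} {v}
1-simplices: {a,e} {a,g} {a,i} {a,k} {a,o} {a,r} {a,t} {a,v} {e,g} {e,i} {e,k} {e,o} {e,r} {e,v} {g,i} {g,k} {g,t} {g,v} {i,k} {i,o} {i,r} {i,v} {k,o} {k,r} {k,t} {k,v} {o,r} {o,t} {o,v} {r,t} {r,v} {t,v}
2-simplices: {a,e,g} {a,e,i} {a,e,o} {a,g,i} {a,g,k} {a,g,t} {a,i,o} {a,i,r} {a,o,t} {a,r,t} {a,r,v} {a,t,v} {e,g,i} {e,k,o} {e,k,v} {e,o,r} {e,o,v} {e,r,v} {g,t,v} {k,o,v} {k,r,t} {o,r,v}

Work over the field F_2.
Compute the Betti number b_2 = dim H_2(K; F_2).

b_2=3

n_0=9 n_1=32 n_2=22  [Z2]
∂1: piv[ae,ag,ai,ak,ao,ar,at,av] rk=8  ker:eg,ei,ek,eo,er,ev,gi,gk,gt,gv,ik,io,ir,iv,ko,kr,kt,kv,or,ot,ov,rt,rv,tv
∂2: piv[aeg,aei,aeo,agi,agk,agt,aio,air,aot,art,arv,atv,eko,ekv,eor,eov,erv,gtv,krt] rk=19  ker:egi,kov,orv
b_2=(22−19)−0=3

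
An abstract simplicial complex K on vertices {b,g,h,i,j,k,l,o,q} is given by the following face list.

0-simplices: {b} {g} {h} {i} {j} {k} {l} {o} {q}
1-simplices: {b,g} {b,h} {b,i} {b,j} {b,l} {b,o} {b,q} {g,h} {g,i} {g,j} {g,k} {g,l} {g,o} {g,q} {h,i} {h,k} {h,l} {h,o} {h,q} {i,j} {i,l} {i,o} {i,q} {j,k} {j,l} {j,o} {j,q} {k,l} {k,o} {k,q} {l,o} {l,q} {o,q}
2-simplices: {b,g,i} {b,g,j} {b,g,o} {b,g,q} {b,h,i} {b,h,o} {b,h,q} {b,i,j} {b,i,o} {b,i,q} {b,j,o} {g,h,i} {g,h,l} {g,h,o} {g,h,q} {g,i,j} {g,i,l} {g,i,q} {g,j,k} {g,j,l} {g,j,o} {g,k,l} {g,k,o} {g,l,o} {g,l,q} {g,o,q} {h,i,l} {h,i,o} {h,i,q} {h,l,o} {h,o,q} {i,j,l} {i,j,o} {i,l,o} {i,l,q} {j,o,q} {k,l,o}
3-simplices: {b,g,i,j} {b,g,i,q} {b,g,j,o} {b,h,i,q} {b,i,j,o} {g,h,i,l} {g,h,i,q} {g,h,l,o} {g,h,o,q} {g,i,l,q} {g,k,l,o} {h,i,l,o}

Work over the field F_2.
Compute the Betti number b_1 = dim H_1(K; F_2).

b_1=3

n_0=9 n_1=33 n_2=37 n_3=12  [Z2]
∂1: piv[bg,bh,bi,bj,bl,bo,bq,gk] rk=8  ker:gh,gi,gj,gl,go,gq,hi,hk,hl,ho,hq,ij,il,io,iq,jk,jl,jo,jq,kl,ko,kq,lo,lq,oq
∂2: piv[bgi,bgj,bgo,bgq,bhi,bho,bhq,bij,bio,biq,bjo,ghi,ghl,gil,gjk,gjl,gkl,gko,glo,glq,goq,joq] rk=22  ker:gho,ghq,gij,giq,gjo,hil,hio,hiq,hlo,hoq,ijl,ijo,ilo,ilq,klo
∂3: piv[bgij,bgiq,bgjo,bhiq,bijo,ghil,ghiq,ghlo,ghoq,gilq,gklo,hilo] rk=12
b_1=(33−8)−22=3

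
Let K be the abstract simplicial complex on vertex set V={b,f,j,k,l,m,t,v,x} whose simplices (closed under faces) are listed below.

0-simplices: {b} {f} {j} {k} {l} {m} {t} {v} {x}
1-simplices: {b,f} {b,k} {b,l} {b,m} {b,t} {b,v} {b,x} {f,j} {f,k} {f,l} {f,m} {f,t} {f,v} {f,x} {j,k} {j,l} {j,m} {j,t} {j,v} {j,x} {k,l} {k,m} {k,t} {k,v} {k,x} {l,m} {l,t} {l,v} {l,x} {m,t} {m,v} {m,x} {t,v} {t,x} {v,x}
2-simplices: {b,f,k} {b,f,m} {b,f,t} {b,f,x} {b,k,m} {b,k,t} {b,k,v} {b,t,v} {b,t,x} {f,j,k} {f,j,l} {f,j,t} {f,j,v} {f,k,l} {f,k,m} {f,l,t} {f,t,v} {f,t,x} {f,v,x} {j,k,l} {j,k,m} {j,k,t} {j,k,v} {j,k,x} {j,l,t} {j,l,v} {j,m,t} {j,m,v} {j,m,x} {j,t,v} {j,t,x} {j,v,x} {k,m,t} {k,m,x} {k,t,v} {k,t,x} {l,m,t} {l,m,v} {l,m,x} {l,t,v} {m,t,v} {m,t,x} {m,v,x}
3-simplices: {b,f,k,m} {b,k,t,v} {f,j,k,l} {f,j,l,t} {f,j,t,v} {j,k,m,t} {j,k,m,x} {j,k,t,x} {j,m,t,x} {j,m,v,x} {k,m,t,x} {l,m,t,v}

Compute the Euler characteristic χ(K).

n_0=9 n_1=35 n_2=43 n_3=12
χ=+9−35+43−12=5

χ(K)=5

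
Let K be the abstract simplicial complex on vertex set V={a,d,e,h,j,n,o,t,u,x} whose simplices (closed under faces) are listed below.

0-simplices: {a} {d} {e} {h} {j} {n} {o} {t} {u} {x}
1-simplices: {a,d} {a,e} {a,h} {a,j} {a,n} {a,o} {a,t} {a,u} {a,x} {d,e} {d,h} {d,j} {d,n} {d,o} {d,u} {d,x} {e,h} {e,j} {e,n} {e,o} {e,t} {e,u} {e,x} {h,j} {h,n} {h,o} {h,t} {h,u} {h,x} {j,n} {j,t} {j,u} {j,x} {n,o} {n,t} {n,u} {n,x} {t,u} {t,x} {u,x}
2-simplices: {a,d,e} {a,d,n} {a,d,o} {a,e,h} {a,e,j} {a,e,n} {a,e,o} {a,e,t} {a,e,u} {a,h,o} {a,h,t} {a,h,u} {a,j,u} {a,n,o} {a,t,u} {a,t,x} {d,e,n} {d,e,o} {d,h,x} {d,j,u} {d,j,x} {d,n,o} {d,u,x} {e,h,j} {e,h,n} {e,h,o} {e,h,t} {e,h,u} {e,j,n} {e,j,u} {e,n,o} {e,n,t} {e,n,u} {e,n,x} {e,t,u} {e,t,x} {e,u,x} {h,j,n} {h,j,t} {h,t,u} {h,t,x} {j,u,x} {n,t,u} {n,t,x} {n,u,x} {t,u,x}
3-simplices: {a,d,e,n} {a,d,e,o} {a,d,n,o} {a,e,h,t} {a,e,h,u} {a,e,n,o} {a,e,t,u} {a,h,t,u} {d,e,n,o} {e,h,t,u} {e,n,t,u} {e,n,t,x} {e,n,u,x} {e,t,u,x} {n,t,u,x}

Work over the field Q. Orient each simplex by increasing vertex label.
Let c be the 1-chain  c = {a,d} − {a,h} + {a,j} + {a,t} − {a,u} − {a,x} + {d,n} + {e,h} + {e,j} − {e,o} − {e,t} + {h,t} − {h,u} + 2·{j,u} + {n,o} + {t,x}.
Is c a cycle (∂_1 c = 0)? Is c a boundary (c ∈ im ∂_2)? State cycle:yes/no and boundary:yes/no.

n_0=10 n_1=40 n_2=46 n_3=15  [Q]
∂1: piv[ad,ae,ah,aj,an,ao,at,au,ax] rk=9  ker:de,dh,dj,dn,do,du,dx,eh,ej,en,eo,et,eu,ex,hj,hn,ho,ht,hu,hx,jn,jt,ju,jx,no,nt,nu,nx,tu,tx,ux
∂2: piv[ade,adn,ado,aeh,aej,aen,aeo,aet,aeu,aho,aht,ahu,aju,ano,atu,atx,dhx,dju,djx,dux,ehj,ehn,ejn,ent,enu,enx,etx,eux,hjt,htx] rk=30  ker:den,deo,dno,eho,eht,ehu,eju,eno,etu,hjn,htu,jux,ntu,ntx,nux,tux
∂3: piv[aden,adeo,adno,aeht,aehu,aeno,aetu,ahtu,entu,entx,enux,etux] rk=12  ker:deno,ehtu,ntux
∂1c = 0
c vs im∂2: reduces to 0 ⇒ boundary

cycle:yes boundary:yes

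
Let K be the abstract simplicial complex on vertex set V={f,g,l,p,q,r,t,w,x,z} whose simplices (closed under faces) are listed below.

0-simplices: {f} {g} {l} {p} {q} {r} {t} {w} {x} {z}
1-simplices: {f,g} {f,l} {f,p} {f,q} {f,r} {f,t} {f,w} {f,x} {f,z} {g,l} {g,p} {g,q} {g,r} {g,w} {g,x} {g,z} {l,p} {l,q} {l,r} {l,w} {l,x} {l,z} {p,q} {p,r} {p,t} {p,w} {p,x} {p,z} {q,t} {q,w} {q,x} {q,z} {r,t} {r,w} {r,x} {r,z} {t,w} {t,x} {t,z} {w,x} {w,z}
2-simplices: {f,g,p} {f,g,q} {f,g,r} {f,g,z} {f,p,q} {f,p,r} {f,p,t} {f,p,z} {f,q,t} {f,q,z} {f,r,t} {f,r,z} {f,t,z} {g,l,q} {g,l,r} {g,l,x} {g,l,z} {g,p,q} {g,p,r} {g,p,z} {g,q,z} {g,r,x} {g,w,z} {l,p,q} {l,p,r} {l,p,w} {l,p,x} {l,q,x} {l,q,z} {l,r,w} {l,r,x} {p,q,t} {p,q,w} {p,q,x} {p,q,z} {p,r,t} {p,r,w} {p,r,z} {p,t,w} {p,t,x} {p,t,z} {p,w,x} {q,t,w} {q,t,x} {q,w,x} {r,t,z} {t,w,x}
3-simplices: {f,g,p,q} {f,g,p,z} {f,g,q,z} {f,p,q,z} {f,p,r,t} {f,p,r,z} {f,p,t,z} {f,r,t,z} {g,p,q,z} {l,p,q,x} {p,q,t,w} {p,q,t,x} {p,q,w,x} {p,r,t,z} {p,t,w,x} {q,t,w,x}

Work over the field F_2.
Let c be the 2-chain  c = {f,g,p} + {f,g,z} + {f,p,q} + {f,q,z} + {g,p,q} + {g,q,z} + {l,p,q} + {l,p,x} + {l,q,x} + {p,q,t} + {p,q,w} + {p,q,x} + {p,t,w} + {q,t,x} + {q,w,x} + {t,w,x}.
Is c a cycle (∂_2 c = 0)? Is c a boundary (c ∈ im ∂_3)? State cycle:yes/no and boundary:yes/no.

cycle:yes boundary:yes

n_0=10 n_1=41 n_2=47 n_3=16  [Z2]
∂1: piv[fg,fl,fp,fq,fr,ft,fw,fx,fz] rk=9  ker:gl,gp,gq,gr,gw,gx,gz,lp,lq,lr,lw,lx,lz,pq,pr,pt,pw,px,pz,qt,qw,qx,qz,rt,rw,rx,rz,tw,tx,tz,wx,wz
∂2: piv[fgp,fgq,fgr,fgz,fpq,fpr,fpt,fpz,fqt,fqz,frt,frz,ftz,glq,glr,glx,glz,grx,gwz,lpq,lpw,lpx,lqx,lrw,pqw,ptw,ptx,pwx] rk=28  ker:gpq,gpr,gpz,gqz,lpr,lqz,lrx,pqt,pqx,pqz,prt,prw,prz,ptz,qtw,qtx,qwx,rtz,twx
∂3: piv[fgpq,fgpz,fgqz,fpqz,fprt,fprz,fptz,frtz,lpqx,pqtw,pqtx,pqwx,ptwx] rk=13  ker:gpqz,prtz,qtwx
∂2c = 0
c vs im∂3: reduces to 0 ⇒ boundary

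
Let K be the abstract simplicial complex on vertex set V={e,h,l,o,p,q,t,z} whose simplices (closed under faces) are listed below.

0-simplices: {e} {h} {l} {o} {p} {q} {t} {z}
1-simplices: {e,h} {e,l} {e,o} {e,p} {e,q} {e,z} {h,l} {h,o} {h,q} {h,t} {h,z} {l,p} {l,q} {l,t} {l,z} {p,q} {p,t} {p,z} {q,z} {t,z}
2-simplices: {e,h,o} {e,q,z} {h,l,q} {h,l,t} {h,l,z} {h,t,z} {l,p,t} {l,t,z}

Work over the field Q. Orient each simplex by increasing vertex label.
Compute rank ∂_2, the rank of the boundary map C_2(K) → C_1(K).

n_0=8 n_1=20 n_2=8  [Q]
∂1: piv[eh,el,eo,ep,eq,ez,ht] rk=7  ker:hl,ho,hq,hz,lp,lq,lt,lz,pq,pt,pz,qz,tz
∂2: piv[eho,eqz,hlq,hlt,hlz,htz,lpt] rk=7  ker:ltz
rk∂_2=7

rank∂_2=7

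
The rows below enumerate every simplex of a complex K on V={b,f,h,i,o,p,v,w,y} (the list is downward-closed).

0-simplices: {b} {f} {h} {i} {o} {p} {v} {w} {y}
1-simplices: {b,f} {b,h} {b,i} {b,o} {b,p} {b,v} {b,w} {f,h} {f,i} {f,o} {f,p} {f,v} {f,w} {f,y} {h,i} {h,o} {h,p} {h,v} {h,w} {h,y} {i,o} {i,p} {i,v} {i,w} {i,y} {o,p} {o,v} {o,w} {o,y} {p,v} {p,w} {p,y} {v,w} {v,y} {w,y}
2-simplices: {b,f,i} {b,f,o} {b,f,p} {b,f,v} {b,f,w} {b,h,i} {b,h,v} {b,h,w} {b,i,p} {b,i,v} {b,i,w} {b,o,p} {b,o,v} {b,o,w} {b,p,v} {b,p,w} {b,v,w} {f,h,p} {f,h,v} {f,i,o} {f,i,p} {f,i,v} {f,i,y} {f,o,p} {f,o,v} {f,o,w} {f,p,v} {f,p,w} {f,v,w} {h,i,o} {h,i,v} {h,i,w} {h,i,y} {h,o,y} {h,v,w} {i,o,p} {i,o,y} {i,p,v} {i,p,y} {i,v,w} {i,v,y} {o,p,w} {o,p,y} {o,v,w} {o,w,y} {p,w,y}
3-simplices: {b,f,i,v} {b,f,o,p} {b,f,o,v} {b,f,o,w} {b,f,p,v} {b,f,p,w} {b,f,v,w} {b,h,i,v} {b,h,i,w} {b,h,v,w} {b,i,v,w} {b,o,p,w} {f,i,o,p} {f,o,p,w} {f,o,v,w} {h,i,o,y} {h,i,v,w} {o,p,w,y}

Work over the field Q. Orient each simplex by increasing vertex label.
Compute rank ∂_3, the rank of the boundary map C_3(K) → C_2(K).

n_0=9 n_1=35 n_2=46 n_3=18  [Q]
∂1: piv[bf,bh,bi,bo,bp,bv,bw,fy] rk=8  ker:fh,fi,fo,fp,fv,fw,hi,ho,hp,hv,hw,hy,io,ip,iv,iw,iy,op,ov,ow,oy,pv,pw,py,vw,vy,wy
∂2: piv[bfi,bfo,bfp,bfv,bfw,bhi,bhv,bhw,bip,biv,biw,bop,bov,bow,bpv,bpw,bvw,fhp,fhv,fio,fiy,hio,hiy,hoy,ipy,ivy,owy] rk=27  ker:fip,fiv,fop,fov,fow,fpv,fpw,fvw,hiv,hiw,hvw,iop,ioy,ipv,ivw,opw,opy,ovw,pwy
∂3: piv[bfiv,bfop,bfov,bfow,bfpv,bfpw,bfvw,bhiv,bhiw,bhvw,bivw,bopw,fiop,fovw,hioy,opwy] rk=16  ker:fopw,hivw
rk∂_3=16

rank∂_3=16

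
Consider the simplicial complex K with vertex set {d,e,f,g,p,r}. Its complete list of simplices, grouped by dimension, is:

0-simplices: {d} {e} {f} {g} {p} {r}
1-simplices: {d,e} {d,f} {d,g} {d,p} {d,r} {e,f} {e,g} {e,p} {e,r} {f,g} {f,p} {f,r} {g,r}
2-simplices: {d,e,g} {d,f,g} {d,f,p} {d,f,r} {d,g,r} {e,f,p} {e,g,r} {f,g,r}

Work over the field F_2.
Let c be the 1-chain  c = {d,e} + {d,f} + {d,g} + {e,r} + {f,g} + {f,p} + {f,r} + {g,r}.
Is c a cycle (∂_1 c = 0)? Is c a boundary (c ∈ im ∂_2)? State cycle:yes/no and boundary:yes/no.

n_0=6 n_1=13 n_2=8  [Z2]
∂1: piv[de,df,dg,dp,dr] rk=5  ker:ef,eg,ep,er,fg,fp,fr,gr
∂2: piv[deg,dfg,dfp,dfr,dgr,efp,egr] rk=7  ker:fgr
∂1c = {d} + {g} + {p} + {r}

cycle:no boundary:no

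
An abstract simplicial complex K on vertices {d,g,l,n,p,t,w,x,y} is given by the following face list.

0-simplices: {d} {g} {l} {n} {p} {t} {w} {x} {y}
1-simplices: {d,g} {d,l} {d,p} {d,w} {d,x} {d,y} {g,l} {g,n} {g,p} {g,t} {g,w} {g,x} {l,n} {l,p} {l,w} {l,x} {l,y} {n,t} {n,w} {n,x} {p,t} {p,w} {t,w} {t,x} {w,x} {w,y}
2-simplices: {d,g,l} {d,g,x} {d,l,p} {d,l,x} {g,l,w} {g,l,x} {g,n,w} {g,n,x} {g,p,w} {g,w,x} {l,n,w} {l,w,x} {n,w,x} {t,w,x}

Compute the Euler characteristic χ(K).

n_0=9 n_1=26 n_2=14
χ=+9−26+14=-3

χ(K)=-3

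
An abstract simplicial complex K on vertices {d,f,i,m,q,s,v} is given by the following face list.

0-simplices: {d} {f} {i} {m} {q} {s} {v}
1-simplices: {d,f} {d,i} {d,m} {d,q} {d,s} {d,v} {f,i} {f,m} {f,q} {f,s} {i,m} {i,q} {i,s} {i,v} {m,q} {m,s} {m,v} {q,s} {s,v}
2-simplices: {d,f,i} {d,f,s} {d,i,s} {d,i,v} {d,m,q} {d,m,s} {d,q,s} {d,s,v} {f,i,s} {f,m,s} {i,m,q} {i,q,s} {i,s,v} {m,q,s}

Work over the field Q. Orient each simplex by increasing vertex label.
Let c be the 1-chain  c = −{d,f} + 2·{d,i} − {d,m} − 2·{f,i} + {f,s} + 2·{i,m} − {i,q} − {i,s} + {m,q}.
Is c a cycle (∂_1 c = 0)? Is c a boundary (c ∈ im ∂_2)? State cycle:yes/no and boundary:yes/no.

cycle:yes boundary:yes

n_0=7 n_1=19 n_2=14  [Q]
∂1: piv[df,di,dm,dq,ds,dv] rk=6  ker:fi,fm,fq,fs,im,iq,is,iv,mq,ms,mv,qs,sv
∂2: piv[dfi,dfs,dis,div,dmq,dms,dqs,dsv,fms,imq,iqs] rk=11  ker:fis,isv,mqs
∂1c = 0
c vs im∂2: reduces to 0 ⇒ boundary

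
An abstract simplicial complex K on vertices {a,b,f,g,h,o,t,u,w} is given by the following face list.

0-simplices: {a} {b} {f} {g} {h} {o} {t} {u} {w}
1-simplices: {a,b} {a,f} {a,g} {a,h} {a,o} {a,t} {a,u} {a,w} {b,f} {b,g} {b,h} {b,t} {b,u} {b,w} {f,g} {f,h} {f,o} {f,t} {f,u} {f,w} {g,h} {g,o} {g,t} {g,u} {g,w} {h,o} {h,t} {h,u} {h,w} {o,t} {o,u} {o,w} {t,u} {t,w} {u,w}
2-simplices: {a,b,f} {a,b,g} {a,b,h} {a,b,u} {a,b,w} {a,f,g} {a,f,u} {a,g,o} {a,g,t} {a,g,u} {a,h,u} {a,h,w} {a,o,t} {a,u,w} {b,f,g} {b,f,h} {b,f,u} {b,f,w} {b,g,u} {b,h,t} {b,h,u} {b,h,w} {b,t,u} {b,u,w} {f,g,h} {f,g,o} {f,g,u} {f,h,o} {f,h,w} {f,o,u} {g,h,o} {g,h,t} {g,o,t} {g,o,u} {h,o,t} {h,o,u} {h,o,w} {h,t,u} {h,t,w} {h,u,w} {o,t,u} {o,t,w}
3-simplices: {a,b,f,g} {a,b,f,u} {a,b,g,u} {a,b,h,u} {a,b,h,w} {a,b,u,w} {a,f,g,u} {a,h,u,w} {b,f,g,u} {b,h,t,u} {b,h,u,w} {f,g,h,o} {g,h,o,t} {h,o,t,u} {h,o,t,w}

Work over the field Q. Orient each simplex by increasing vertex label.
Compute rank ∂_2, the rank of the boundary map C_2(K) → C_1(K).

rank∂_2=25

n_0=9 n_1=35 n_2=42 n_3=15  [Q]
∂1: piv[ab,af,ag,ah,ao,at,au,aw] rk=8  ker:bf,bg,bh,bt,bu,bw,fg,fh,fo,ft,fu,fw,gh,go,gt,gu,gw,ho,ht,hu,hw,ot,ou,ow,tu,tw,uw
∂2: piv[abf,abg,abh,abu,abw,afg,afu,ago,agt,agu,ahu,ahw,aot,auw,bfh,bfw,bht,btu,fgh,fgo,fho,fou,ght,how,htw] rk=25  ker:bfg,bfu,bgu,bhu,bhw,buw,fgu,fhw,gho,got,gou,hot,hou,htu,huw,otu,otw
∂3: piv[abfg,abfu,abgu,abhu,abhw,abuw,afgu,ahuw,bhtu,fgho,ghot,hotu,hotw] rk=13  ker:bfgu,bhuw
rk∂_2=25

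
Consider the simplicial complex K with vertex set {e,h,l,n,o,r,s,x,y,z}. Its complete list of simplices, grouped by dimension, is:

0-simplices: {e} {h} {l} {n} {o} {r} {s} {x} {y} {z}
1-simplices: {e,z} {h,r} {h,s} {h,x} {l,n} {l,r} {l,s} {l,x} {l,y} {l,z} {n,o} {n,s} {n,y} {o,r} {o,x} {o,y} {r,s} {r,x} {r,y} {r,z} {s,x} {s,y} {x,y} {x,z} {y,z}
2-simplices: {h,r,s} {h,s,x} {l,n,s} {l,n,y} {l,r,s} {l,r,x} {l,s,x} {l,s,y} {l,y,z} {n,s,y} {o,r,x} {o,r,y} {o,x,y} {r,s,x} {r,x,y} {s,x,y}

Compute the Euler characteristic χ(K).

χ(K)=1

n_0=10 n_1=25 n_2=16
χ=+10−25+16=1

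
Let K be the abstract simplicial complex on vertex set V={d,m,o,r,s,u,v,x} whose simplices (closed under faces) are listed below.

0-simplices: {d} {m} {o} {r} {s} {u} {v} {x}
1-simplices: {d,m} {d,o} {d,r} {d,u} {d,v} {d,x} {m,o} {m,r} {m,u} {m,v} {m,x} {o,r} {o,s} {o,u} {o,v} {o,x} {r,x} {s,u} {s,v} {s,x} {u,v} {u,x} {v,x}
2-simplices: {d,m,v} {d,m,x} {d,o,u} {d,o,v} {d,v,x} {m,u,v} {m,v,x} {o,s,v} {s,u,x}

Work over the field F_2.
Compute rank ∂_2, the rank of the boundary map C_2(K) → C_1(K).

rank∂_2=8

n_0=8 n_1=23 n_2=9  [Z2]
∂1: piv[dm,do,dr,du,dv,dx,os] rk=7  ker:mo,mr,mu,mv,mx,or,ou,ov,ox,rx,su,sv,sx,uv,ux,vx
∂2: piv[dmv,dmx,dou,dov,dvx,muv,osv,sux] rk=8  ker:mvx
rk∂_2=8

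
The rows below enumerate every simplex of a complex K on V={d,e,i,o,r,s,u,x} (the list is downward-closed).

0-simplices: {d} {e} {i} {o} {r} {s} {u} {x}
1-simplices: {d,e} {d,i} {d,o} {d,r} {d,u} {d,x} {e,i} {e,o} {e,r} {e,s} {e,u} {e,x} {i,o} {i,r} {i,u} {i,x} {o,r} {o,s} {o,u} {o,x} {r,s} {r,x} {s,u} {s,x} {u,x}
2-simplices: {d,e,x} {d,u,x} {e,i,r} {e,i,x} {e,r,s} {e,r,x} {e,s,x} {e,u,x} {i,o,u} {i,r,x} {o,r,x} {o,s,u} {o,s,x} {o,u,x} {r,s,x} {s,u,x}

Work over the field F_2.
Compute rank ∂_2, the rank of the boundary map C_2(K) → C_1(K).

n_0=8 n_1=25 n_2=16  [Z2]
∂1: piv[de,di,do,dr,du,dx,es] rk=7  ker:ei,eo,er,eu,ex,io,ir,iu,ix,or,os,ou,ox,rs,rx,su,sx,ux
∂2: piv[dex,dux,eir,eix,ers,erx,esx,eux,iou,orx,osu,osx,oux] rk=13  ker:irx,rsx,sux
rk∂_2=13

rank∂_2=13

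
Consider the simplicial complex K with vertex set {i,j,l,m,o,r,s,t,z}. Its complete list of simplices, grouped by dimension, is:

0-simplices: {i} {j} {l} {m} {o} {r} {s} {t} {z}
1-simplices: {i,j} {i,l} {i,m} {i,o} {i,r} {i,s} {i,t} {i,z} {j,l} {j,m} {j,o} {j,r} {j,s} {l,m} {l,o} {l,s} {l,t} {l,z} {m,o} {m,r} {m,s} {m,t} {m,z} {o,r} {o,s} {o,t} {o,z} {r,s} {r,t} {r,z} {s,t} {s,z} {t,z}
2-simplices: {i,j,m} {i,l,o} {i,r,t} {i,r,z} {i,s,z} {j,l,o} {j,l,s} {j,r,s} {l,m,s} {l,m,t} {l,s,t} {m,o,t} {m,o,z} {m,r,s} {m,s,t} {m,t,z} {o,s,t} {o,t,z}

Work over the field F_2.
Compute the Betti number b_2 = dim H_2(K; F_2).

b_2=2

n_0=9 n_1=33 n_2=18  [Z2]
∂1: piv[ij,il,im,io,ir,is,it,iz] rk=8  ker:jl,jm,jo,jr,js,lm,lo,ls,lt,lz,mo,mr,ms,mt,mz,or,os,ot,oz,rs,rt,rz,st,sz,tz
∂2: piv[ijm,ilo,irt,irz,isz,jlo,jls,jrs,lms,lmt,lst,mot,moz,mrs,mtz,ost] rk=16  ker:mst,otz
b_2=(18−16)−0=2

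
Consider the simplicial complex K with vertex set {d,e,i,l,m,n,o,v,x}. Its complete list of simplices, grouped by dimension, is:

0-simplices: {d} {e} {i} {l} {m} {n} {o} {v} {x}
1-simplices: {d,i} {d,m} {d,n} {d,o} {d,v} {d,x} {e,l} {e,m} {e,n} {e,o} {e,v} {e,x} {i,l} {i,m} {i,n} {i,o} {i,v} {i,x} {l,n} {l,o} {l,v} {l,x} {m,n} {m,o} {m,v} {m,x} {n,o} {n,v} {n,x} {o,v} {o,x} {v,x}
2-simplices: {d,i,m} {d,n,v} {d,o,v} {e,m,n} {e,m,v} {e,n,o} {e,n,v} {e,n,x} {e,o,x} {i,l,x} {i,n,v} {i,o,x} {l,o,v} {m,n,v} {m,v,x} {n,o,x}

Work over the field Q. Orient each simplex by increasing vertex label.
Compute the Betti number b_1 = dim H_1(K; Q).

n_0=9 n_1=32 n_2=16  [Q]
∂1: piv[di,dm,dn,do,dv,dx,el,em] rk=8  ker:en,eo,ev,ex,il,im,in,io,iv,ix,ln,lo,lv,lx,mn,mo,mv,mx,no,nv,nx,ov,ox,vx
∂2: piv[dim,dnv,dov,emn,emv,eno,env,enx,eox,ilx,inv,iox,lov,mvx] rk=14  ker:mnv,nox
b_1=(32−8)−14=10

b_1=10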